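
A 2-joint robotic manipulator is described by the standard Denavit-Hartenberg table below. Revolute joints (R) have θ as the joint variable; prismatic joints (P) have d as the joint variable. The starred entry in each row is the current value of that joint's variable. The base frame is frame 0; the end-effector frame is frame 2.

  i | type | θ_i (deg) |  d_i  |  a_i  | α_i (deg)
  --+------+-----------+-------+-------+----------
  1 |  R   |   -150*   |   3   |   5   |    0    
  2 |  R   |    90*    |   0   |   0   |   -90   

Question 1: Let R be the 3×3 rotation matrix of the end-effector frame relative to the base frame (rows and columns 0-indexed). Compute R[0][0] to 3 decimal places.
0.500

End-effector x-axis (col 0 of R) = (0.5000,-0.8660,0.0000)
R[0][0] = 0.5000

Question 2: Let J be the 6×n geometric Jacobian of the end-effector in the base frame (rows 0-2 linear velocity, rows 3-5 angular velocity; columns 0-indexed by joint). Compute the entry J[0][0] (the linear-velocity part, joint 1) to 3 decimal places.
2.500

axis z_0 = ẑ; lever o_n−o_0 = (-4.3301,-2.5000,3.0000)
cross product → J_v[:, 0] = (2.5000,-4.3301,0.0000)
J_ω[:, 0] = z_0
entry J[0][0] = 2.5000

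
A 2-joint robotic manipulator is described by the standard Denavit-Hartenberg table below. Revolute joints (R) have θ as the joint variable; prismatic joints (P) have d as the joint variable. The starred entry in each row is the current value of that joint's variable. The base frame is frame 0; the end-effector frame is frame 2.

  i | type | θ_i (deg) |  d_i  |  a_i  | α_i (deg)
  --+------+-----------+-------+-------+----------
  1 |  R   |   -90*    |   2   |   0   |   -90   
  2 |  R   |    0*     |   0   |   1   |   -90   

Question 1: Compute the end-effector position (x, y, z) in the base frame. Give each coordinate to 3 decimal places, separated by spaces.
0.000 -1.000 2.000

after link 1: o_1 = (0.0000, 0.0000, 2.0000)
after link 2: o_2 = (0.0000, -1.0000, 2.0000)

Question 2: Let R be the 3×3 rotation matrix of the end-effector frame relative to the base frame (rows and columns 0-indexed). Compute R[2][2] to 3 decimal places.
-1.000

End-effector z-axis (col 2 of R) = (0.0000,0.0000,-1.0000)
R[2][2] = -1.0000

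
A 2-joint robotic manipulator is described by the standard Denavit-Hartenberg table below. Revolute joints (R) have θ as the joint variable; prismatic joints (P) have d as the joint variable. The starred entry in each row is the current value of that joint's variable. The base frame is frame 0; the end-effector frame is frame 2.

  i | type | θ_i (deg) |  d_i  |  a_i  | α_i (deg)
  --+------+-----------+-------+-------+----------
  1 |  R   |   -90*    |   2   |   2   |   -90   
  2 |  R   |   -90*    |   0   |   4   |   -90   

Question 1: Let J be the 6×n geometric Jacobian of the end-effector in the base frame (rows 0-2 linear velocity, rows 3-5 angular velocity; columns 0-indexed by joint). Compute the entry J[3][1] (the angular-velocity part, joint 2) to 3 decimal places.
axis z_1 = (1.0000,0.0000,0.0000); lever o_n−o_1 = (-0.0000,-0.0000,4.0000)
cross product → J_v[:, 1] = (0.0000,-4.0000,-0.0000)
J_ω[:, 1] = z_1
entry J[3][1] = 1.0000

1.000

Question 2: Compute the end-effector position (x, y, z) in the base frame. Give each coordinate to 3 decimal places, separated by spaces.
after link 1: o_1 = (0.0000, -2.0000, 2.0000)
after link 2: o_2 = (-0.0000, -2.0000, 6.0000)

-0.000 -2.000 6.000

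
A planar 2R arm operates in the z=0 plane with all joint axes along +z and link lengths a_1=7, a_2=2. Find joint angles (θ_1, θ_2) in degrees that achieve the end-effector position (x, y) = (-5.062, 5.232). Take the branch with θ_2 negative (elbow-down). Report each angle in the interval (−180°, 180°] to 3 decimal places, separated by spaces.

cos θ_2 = (52.9977−7²−2²)/(2·7·2) = -0.0001; θ_2 = -90.0048° (elbow-down)
β = atan2(5.2320,-5.0620) = 134.0539°; ψ = atan2(-2.0000,6.9998) = -15.9458°
θ_1 = β − ψ = 149.9996°

150.000 -90.005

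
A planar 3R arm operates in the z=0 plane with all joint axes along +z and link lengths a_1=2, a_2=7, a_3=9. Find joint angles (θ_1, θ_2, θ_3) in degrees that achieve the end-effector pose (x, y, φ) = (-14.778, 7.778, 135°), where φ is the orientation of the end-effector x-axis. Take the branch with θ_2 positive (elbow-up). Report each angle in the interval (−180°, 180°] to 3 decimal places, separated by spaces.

wrist centre = target − a_3·(cos φ, sin φ) = (-8.4140, 1.4140)
cos θ_2 = (72.7956−2²−7²)/(2·2·7) = 0.7070; θ_2 = 45.0099° (elbow-up)
β = atan2(1.4140,-8.4140) = 170.4602°; ψ = atan2(4.9506,6.9489) = 35.4673°
θ_1 = β − ψ = 134.9929°
θ_3 = φ − θ_1 − θ_2 = -45.0029° (wrapped to (-180°,180°])

134.993 45.010 -45.003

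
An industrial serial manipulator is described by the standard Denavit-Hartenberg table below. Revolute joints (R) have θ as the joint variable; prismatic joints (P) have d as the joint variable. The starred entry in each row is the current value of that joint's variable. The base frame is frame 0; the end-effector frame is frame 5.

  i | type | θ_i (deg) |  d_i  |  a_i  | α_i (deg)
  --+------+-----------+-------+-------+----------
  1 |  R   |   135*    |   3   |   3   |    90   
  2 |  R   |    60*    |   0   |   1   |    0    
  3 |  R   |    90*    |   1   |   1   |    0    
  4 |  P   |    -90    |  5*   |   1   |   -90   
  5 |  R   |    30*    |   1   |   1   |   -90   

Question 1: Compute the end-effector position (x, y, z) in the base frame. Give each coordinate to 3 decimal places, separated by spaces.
after link 1: o_1 = (-2.1213, 2.1213, 3.0000)
after link 2: o_2 = (-2.4749, 2.4749, 3.8660)
after link 3: o_3 = (-1.1554, 2.5696, 4.3660)
after link 4: o_4 = (2.0266, 6.4587, 5.2321)
after link 5: o_5 = (1.9792, 5.7990, 6.4821)

1.979 5.799 6.482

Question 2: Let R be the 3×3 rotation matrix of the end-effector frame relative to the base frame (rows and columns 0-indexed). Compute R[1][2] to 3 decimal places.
-0.789

End-effector z-axis (col 2 of R) = (-0.4356,-0.7891,-0.4330)
R[1][2] = -0.7891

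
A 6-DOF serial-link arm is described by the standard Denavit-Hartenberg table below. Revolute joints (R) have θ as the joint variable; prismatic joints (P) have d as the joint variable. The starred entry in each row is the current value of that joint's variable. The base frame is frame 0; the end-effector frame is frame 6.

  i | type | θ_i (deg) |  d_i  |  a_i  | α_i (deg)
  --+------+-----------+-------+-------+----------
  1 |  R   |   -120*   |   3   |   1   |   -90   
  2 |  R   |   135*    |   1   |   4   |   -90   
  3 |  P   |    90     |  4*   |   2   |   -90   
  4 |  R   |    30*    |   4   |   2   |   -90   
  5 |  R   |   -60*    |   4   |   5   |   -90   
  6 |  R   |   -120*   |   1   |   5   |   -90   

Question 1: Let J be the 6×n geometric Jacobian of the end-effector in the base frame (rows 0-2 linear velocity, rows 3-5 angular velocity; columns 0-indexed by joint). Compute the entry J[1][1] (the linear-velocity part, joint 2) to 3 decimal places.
2.209

axis z_1 = (0.8660,-0.5000,0.0000); lever o_n−o_1 = (-2.7987,-4.0484,-2.5506)
cross product → J_v[:, 1] = (1.2753,2.2089,-4.9053)
J_ω[:, 1] = z_1
entry J[1][1] = 2.2089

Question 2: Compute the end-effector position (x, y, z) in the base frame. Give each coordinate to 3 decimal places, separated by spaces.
after link 1: o_1 = (-0.5000, -0.8660, 3.0000)
after link 2: o_2 = (1.7802, 1.0835, 0.1716)
after link 3: o_3 = (1.4624, 4.5330, 3.0000)
after link 4: o_4 = (-1.8054, 2.3371, 5.1213)
after link 5: o_5 = (-5.1459, -3.1188, 4.8498)
after link 6: o_6 = (-3.2987, -4.9144, 0.4494)

-3.299 -4.914 0.449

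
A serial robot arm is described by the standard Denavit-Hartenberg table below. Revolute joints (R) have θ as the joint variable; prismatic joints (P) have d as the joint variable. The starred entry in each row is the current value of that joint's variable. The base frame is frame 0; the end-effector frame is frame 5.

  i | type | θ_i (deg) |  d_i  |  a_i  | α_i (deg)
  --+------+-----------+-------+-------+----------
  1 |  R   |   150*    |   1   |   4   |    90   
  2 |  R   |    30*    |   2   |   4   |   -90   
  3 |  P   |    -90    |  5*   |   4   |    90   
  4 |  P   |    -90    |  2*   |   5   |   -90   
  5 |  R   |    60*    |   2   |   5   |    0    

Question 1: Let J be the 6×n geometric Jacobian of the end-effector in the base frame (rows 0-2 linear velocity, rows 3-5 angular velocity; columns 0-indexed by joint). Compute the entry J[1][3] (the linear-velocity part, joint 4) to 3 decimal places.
-0.433

prismatic axis z_3 = (0.7500,-0.4330,-0.5000)
J_v[:, 3] = z_3; J_ω[:, 3] = (0,0,0)
entry J[1][3] = -0.4330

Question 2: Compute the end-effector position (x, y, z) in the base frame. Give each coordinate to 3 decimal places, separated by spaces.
after link 1: o_1 = (-3.4641, 2.0000, 1.0000)
after link 2: o_2 = (-5.4641, 5.4641, 3.0000)
after link 3: o_3 = (-1.2990, 7.6782, 7.3301)
after link 4: o_4 = (-1.9641, 8.0622, 2.0000)
after link 5: o_5 = (-5.2942, 12.2942, 2.0000)

-5.294 12.294 2.000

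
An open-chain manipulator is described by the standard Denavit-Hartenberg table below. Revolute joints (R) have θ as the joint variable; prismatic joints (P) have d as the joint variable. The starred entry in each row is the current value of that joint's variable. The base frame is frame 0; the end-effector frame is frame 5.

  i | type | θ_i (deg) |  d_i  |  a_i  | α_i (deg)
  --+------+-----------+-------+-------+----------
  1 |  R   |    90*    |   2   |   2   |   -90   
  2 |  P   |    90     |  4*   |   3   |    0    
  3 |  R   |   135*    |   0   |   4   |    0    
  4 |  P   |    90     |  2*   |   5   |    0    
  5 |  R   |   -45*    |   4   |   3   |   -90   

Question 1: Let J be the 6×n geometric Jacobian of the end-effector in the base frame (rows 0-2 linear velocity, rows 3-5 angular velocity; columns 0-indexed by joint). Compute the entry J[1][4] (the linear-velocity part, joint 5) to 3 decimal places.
axis z_4 = (-1.0000,0.0000,0.0000); lever o_n−o_4 = (-4.0000,0.0000,3.0000)
cross product → J_v[:, 4] = (0.0000,3.0000,-0.0000)
J_ω[:, 4] = z_4
entry J[1][4] = 3.0000

3.000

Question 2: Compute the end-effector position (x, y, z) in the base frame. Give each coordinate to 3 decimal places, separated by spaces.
-10.000 2.707 8.364

after link 1: o_1 = (0.0000, 2.0000, 2.0000)
after link 2: o_2 = (-4.0000, 2.0000, -1.0000)
after link 3: o_3 = (-4.0000, -0.8284, 1.8284)
after link 4: o_4 = (-6.0000, 2.7071, 5.3640)
after link 5: o_5 = (-10.0000, 2.7071, 8.3640)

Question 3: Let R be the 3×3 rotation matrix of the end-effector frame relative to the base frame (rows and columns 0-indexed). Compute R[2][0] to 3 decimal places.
1.000

End-effector x-axis (col 0 of R) = (0.0000,0.0000,1.0000)
R[2][0] = 1.0000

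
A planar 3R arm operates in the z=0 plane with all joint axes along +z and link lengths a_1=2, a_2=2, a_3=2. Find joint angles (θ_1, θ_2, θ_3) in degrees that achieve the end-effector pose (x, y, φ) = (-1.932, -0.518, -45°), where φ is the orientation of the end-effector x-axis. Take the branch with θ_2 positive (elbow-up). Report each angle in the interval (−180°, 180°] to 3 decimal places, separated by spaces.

135.008 59.997 119.995

wrist centre = target − a_3·(cos φ, sin φ) = (-3.3462, 0.8962)
cos θ_2 = (12.0003−2²−2²)/(2·2·2) = 0.5000; θ_2 = 59.9972° (elbow-up)
β = atan2(0.8962,-3.3462) = 165.0064°; ψ = atan2(1.7320,3.0001) = 29.9986°
θ_1 = β − ψ = 135.0078°
θ_3 = φ − θ_1 − θ_2 = 119.9950° (wrapped to (-180°,180°])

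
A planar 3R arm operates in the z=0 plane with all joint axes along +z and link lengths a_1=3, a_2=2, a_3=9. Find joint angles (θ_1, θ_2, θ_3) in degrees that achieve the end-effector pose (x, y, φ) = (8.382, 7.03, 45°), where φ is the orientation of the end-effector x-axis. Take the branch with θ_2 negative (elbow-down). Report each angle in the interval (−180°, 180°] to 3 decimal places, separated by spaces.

wrist centre = target − a_3·(cos φ, sin φ) = (2.0180, 0.6660)
cos θ_2 = (4.5161−3²−2²)/(2·3·2) = -0.7070; θ_2 = -134.9907° (elbow-down)
β = atan2(0.6660,2.0180) = 18.2651°; ψ = atan2(-1.4144,1.5860) = -41.7273°
θ_1 = β − ψ = 59.9924°
θ_3 = φ − θ_1 − θ_2 = 119.9984° (wrapped to (-180°,180°])

59.992 -134.991 119.998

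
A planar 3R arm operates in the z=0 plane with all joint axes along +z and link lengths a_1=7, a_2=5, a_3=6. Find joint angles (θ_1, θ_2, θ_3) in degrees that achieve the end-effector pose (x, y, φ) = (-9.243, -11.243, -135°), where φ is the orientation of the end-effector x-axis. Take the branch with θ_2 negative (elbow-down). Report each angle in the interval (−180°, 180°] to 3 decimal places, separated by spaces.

wrist centre = target − a_3·(cos φ, sin φ) = (-5.0004, -7.0004)
cos θ_2 = (74.0086−7²−5²)/(2·7·5) = 0.0001; θ_2 = -89.9929° (elbow-down)
β = atan2(-7.0004,-5.0004) = -125.5382°; ψ = atan2(-5.0000,7.0006) = -35.5353°
θ_1 = β − ψ = -90.0029°
θ_3 = φ − θ_1 − θ_2 = 44.9959° (wrapped to (-180°,180°])

-90.003 -89.993 44.996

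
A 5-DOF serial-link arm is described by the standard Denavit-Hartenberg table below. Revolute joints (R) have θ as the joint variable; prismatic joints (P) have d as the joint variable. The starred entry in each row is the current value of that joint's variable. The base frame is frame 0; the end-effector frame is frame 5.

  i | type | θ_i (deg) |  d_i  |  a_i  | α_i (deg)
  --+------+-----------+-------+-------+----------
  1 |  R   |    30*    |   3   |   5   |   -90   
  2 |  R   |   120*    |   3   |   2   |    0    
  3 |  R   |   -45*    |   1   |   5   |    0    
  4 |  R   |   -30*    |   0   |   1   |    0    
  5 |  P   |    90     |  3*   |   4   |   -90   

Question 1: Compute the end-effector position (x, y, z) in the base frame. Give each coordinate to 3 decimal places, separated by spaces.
after link 1: o_1 = (4.3301, 2.5000, 3.0000)
after link 2: o_2 = (1.9641, 4.5981, 1.2679)
after link 3: o_3 = (2.5848, 6.1111, -3.5617)
after link 4: o_4 = (3.1972, 6.4647, -4.2688)
after link 5: o_5 = (-0.7523, 7.6486, -7.0972)

-0.752 7.649 -7.097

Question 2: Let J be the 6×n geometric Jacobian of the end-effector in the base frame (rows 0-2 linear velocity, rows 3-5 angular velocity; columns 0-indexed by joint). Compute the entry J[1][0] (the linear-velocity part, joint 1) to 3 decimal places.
-0.752

axis z_0 = ẑ; lever o_n−o_0 = (-0.7523,7.6486,-7.0972)
cross product → J_v[:, 0] = (-7.6486,-0.7523,0.0000)
J_ω[:, 0] = z_0
entry J[1][0] = -0.7523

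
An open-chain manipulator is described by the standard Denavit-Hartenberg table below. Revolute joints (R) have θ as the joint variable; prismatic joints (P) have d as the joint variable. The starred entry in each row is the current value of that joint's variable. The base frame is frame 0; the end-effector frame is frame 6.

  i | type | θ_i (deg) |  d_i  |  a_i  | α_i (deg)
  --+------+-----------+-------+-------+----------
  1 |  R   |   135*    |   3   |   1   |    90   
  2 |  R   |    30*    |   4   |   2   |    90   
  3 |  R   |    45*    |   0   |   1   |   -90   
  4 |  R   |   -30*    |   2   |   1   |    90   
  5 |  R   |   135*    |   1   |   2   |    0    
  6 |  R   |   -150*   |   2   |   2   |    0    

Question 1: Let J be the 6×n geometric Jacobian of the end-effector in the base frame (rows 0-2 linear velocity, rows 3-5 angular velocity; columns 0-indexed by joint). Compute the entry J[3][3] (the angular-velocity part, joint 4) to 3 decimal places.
0.933

axis z_3 = (0.9330,0.0670,-0.3536); lever o_n−o_3 = (1.5033,1.2076,-3.9969)
cross product → J_v[:, 3] = (0.1592,3.1977,1.0260)
J_ω[:, 3] = z_3
entry J[3][3] = 0.9330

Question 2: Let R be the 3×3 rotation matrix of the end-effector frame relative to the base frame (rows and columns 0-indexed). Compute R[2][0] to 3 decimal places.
End-effector x-axis (col 0 of R) = (-0.3562,0.9339,-0.0310)
R[2][0] = -0.0310

-0.031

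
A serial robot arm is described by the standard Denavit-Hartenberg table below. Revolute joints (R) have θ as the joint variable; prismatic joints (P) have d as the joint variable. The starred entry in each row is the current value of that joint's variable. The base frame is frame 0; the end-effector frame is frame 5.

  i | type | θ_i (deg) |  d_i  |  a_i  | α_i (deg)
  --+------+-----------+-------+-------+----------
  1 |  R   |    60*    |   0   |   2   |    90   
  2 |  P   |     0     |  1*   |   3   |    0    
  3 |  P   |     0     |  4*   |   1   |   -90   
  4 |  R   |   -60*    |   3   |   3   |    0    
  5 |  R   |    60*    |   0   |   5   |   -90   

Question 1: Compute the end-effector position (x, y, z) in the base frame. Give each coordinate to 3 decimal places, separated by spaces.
after link 1: o_1 = (1.0000, 1.7321, 0.0000)
after link 2: o_2 = (3.3660, 3.8301, 0.0000)
after link 3: o_3 = (7.3301, 2.6962, 0.0000)
after link 4: o_4 = (10.3301, 2.6962, 3.0000)
after link 5: o_5 = (12.8301, 7.0263, 3.0000)

12.830 7.026 3.000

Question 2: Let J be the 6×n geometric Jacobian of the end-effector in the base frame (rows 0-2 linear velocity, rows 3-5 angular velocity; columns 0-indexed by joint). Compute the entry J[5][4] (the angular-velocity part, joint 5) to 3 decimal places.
1.000

axis z_4 = (0.0000,0.0000,1.0000); lever o_n−o_4 = (2.5000,4.3301,0.0000)
cross product → J_v[:, 4] = (-4.3301,2.5000,0.0000)
J_ω[:, 4] = z_4
entry J[5][4] = 1.0000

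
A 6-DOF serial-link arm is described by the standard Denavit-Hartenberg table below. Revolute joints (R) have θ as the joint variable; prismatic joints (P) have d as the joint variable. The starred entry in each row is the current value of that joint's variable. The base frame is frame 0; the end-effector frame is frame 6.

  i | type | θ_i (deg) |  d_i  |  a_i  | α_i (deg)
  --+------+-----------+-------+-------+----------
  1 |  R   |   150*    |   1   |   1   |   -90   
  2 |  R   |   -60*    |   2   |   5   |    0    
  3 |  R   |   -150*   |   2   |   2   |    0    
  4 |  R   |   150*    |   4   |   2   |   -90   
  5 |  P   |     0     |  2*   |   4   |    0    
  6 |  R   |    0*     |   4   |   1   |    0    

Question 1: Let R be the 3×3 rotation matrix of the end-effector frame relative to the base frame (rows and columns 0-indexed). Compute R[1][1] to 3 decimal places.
End-effector y-axis (col 1 of R) = (0.5000,0.8660,-0.0000)
R[1][1] = 0.8660

0.866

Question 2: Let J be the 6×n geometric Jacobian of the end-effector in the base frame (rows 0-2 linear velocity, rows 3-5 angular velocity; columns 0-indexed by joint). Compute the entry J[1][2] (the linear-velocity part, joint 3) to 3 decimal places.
axis z_2 = (-0.5000,-0.8660,0.0000); lever o_n−o_2 = (-9.0311,-1.7141,2.0622)
cross product → J_v[:, 2] = (-1.7859,1.0311,-6.9641)
J_ω[:, 2] = z_2
entry J[1][2] = 1.0311

1.031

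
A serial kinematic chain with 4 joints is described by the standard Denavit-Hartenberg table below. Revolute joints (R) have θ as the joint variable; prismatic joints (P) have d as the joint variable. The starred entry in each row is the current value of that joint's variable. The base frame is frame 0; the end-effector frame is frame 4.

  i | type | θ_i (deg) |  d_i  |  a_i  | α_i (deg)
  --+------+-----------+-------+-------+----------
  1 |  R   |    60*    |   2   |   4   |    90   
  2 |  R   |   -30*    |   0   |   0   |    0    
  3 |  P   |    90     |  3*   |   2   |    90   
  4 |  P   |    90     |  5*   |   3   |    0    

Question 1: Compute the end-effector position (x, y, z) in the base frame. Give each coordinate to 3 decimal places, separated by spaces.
9.861 5.080 1.232

after link 1: o_1 = (2.0000, 3.4641, 2.0000)
after link 2: o_2 = (2.0000, 3.4641, 2.0000)
after link 3: o_3 = (5.0981, 2.8301, 3.7321)
after link 4: o_4 = (9.8612, 5.0801, 1.2321)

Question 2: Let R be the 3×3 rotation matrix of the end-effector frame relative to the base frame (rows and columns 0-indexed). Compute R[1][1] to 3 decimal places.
-0.433

End-effector y-axis (col 1 of R) = (-0.2500,-0.4330,-0.8660)
R[1][1] = -0.4330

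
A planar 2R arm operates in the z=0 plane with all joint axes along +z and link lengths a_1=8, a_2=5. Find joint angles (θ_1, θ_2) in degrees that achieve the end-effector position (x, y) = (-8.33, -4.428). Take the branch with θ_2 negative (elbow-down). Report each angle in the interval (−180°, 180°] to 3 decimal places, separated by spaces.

cos θ_2 = (88.9961−8²−5²)/(2·8·5) = -0.0000; θ_2 = -90.0028° (elbow-down)
β = atan2(-4.4280,-8.3300) = -152.0061°; ψ = atan2(-5.0000,7.9998) = -32.0062°
θ_1 = β − ψ = -119.9999°

-120.000 -90.003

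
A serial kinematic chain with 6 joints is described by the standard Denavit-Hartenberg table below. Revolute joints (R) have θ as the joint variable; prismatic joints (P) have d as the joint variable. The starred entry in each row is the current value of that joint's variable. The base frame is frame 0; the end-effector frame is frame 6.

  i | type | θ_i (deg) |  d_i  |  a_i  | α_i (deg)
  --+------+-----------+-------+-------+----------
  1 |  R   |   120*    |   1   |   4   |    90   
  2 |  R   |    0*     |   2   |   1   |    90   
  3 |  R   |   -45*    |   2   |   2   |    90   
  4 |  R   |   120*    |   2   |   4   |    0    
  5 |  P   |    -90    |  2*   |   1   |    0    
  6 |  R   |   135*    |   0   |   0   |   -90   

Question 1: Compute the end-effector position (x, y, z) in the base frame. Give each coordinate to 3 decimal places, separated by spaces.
-2.640 1.691 -4.964

after link 1: o_1 = (-2.0000, 3.4641, 1.0000)
after link 2: o_2 = (-0.7679, 5.3301, 1.0000)
after link 3: o_3 = (-2.6998, 5.8478, -1.0000)
after link 4: o_4 = (-1.2856, 3.3983, -4.4641)
after link 5: o_5 = (-2.6397, 1.6906, -4.9641)
after link 6: o_6 = (-2.6397, 1.6906, -4.9641)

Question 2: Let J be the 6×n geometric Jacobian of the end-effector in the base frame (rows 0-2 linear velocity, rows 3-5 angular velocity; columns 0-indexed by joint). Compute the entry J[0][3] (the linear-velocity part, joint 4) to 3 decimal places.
3.829

axis z_3 = (-0.2588,-0.9659,-0.0000); lever o_n−o_3 = (0.0601,-4.1572,-3.9641)
cross product → J_v[:, 3] = (3.8290,-1.0260,1.1340)
J_ω[:, 3] = z_3
entry J[0][3] = 3.8290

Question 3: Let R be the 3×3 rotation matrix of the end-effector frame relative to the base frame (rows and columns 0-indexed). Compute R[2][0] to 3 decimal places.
End-effector x-axis (col 0 of R) = (0.9330,-0.2500,-0.2588)
R[2][0] = -0.2588

-0.259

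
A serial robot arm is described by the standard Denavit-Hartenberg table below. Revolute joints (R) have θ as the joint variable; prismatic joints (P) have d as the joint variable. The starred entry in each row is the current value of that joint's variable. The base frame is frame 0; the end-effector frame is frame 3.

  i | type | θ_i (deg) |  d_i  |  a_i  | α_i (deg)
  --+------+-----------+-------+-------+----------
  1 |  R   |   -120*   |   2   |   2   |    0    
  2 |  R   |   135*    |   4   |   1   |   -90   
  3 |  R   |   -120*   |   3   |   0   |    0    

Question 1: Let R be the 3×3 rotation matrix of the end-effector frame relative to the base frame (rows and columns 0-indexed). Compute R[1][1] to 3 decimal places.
0.224

End-effector y-axis (col 1 of R) = (0.8365,0.2241,0.5000)
R[1][1] = 0.2241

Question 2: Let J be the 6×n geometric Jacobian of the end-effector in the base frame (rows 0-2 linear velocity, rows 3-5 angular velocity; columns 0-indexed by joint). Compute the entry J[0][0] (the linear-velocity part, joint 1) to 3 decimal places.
axis z_0 = ẑ; lever o_n−o_0 = (-0.8105,1.4245,6.0000)
cross product → J_v[:, 0] = (-1.4245,-0.8105,0.0000)
J_ω[:, 0] = z_0
entry J[0][0] = -1.4245

-1.425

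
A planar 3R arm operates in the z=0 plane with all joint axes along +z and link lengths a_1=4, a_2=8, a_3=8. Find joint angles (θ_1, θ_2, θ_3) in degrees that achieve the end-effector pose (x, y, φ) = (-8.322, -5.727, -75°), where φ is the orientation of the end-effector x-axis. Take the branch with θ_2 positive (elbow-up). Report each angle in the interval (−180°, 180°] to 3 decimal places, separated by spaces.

128.216 59.993 96.791

wrist centre = target − a_3·(cos φ, sin φ) = (-10.3926, 2.0004)
cos θ_2 = (112.0068−4²−8²)/(2·4·8) = 0.5001; θ_2 = 59.9930° (elbow-up)
β = atan2(2.0004,-10.3926) = 169.1047°; ψ = atan2(6.9277,8.0008) = 40.8884°
θ_1 = β − ψ = 128.2163°
θ_3 = φ − θ_1 − θ_2 = 96.7907° (wrapped to (-180°,180°])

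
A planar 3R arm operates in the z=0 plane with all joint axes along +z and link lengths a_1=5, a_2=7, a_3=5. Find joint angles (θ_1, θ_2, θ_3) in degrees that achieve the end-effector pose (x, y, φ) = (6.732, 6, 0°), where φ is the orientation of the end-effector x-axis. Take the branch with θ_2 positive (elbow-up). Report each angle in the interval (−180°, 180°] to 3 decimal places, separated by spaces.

-2.204 120.000 -117.796

wrist centre = target − a_3·(cos φ, sin φ) = (1.7320, 6.0000)
cos θ_2 = (38.9998−5²−7²)/(2·5·7) = -0.5000; θ_2 = 120.0002° (elbow-up)
β = atan2(6.0000,1.7320) = 73.8983°; ψ = atan2(6.0622,1.5000) = 76.1022°
θ_1 = β − ψ = -2.2039°
θ_3 = φ − θ_1 − θ_2 = -117.7963° (wrapped to (-180°,180°])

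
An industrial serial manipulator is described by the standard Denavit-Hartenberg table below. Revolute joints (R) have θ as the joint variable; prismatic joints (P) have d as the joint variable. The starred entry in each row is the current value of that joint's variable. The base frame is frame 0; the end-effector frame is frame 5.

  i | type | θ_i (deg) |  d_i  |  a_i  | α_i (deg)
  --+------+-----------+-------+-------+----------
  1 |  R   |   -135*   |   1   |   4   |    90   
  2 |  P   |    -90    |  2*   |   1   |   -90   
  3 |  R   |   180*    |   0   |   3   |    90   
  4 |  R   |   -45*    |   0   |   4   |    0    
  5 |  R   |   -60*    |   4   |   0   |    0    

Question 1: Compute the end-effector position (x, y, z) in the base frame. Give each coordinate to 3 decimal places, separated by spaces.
after link 1: o_1 = (-2.8284, -2.8284, 1.0000)
after link 2: o_2 = (-4.2426, -1.4142, 0.0000)
after link 3: o_3 = (-4.2426, -1.4142, 3.0000)
after link 4: o_4 = (-2.2426, 0.5858, 5.8284)
after link 5: o_5 = (0.5858, -2.2426, 5.8284)

0.586 -2.243 5.828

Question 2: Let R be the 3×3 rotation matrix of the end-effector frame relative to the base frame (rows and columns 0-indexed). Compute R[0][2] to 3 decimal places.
End-effector z-axis (col 2 of R) = (0.7071,-0.7071,-0.0000)
R[0][2] = 0.7071

0.707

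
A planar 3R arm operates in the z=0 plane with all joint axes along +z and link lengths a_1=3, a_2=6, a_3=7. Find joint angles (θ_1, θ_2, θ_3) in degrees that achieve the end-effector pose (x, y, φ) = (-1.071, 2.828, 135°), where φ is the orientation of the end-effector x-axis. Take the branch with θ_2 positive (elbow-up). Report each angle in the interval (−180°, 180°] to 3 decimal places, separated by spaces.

-134.998 134.995 135.003

wrist centre = target − a_3·(cos φ, sin φ) = (3.8787, -2.1217)
cos θ_2 = (19.5465−3²−6²)/(2·3·6) = -0.7070; θ_2 = 134.9947° (elbow-up)
β = atan2(-2.1217,3.8787) = -28.6795°; ψ = atan2(4.2430,-1.2423) = 106.3187°
θ_1 = β − ψ = -134.9982°
θ_3 = φ − θ_1 − θ_2 = 135.0034° (wrapped to (-180°,180°])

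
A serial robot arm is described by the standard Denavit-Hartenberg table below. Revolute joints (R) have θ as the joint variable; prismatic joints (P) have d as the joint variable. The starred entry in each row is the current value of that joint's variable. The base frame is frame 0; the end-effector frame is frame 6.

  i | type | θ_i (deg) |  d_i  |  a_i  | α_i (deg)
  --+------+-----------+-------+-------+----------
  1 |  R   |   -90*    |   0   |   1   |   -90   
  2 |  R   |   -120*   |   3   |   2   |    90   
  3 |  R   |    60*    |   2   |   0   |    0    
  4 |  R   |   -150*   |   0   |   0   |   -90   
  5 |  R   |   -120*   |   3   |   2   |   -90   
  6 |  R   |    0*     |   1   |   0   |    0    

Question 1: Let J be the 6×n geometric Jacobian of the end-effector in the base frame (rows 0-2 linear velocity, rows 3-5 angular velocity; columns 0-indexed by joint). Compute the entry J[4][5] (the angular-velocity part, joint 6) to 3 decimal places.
0.433

axis z_5 = (-0.8660,0.4330,-0.2500); lever o_n−o_5 = (-0.8660,0.4330,-0.2500)
cross product → J_v[:, 5] = (-0.0000,0.0000,0.0000)
J_ω[:, 5] = z_5
entry J[4][5] = 0.4330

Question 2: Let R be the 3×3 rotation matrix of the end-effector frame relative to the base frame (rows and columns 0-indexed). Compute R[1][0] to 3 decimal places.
0.750

End-effector x-axis (col 0 of R) = (0.5000,0.7500,-0.4330)
R[1][0] = 0.7500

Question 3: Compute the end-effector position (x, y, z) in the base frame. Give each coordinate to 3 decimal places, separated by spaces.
3.134 5.165 2.214

after link 1: o_1 = (0.0000, -1.0000, 0.0000)
after link 2: o_2 = (3.0000, -0.0000, 1.7321)
after link 3: o_3 = (3.0000, 1.7321, 0.7321)
after link 4: o_4 = (3.0000, 1.7321, 0.7321)
after link 5: o_5 = (4.0000, 4.7321, 2.4641)
after link 6: o_6 = (3.1340, 5.1651, 2.2141)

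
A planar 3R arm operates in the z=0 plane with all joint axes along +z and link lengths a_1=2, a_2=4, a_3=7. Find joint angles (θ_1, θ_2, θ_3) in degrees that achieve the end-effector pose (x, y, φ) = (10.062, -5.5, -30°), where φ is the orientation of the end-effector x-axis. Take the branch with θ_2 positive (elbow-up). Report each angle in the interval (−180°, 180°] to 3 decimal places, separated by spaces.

wrist centre = target − a_3·(cos φ, sin φ) = (3.9998, -2.0000)
cos θ_2 = (19.9986−2²−4²)/(2·2·4) = -0.0001; θ_2 = 90.0051° (elbow-up)
β = atan2(-2.0000,3.9998) = -26.5661°; ψ = atan2(4.0000,1.9996) = 63.4390°
θ_1 = β − ψ = -90.0051°
θ_3 = φ − θ_1 − θ_2 = -30.0000° (wrapped to (-180°,180°])

-90.005 90.005 -30.000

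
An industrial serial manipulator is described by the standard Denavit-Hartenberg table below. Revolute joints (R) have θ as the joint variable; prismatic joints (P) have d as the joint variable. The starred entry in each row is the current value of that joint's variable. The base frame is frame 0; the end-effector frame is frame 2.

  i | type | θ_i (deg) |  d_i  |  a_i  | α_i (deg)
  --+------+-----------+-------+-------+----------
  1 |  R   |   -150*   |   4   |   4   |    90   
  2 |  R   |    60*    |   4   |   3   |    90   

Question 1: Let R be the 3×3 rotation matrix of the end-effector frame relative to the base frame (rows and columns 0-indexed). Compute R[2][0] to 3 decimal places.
0.866

End-effector x-axis (col 0 of R) = (-0.4330,-0.2500,0.8660)
R[2][0] = 0.8660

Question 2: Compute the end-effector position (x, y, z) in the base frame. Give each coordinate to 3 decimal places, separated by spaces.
after link 1: o_1 = (-3.4641, -2.0000, 4.0000)
after link 2: o_2 = (-6.7631, 0.7141, 6.5981)

-6.763 0.714 6.598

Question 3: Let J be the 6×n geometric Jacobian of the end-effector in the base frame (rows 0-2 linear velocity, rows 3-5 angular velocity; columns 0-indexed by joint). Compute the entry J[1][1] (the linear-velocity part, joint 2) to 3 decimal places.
1.299

axis z_1 = (-0.5000,0.8660,0.0000); lever o_n−o_1 = (-3.2990,2.7141,2.5981)
cross product → J_v[:, 1] = (2.2500,1.2990,1.5000)
J_ω[:, 1] = z_1
entry J[1][1] = 1.2990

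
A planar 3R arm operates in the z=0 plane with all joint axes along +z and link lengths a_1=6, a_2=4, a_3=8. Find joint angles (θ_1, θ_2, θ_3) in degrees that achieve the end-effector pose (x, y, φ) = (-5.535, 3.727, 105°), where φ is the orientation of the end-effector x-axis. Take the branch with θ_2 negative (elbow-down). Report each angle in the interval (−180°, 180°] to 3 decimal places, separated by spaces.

-90.001 -119.992 -45.007

wrist centre = target − a_3·(cos φ, sin φ) = (-3.4644, -4.0004)
cos θ_2 = (28.0057−6²−4²)/(2·6·4) = -0.4999; θ_2 = -119.9922° (elbow-down)
β = atan2(-4.0004,-3.4644) = -130.8933°; ψ = atan2(-3.4644,4.0005) = -40.8923°
θ_1 = β − ψ = -90.0011°
θ_3 = φ − θ_1 − θ_2 = -45.0067° (wrapped to (-180°,180°])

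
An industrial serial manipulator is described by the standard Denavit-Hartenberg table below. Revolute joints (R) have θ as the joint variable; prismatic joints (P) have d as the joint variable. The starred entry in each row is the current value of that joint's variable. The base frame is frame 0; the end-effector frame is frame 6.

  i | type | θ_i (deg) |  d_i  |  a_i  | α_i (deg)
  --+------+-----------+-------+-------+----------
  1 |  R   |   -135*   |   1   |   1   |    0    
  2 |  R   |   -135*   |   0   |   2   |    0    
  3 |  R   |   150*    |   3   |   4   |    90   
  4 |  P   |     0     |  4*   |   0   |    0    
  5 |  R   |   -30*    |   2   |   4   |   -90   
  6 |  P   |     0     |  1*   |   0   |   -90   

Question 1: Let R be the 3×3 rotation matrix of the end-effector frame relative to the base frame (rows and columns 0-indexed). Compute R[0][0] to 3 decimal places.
End-effector x-axis (col 0 of R) = (-0.4330,-0.7500,-0.5000)
R[0][0] = -0.4330

-0.433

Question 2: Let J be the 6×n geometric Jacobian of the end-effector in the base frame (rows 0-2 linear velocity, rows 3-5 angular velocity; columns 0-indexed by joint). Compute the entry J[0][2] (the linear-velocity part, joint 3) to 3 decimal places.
3.897

axis z_2 = (0.0000,0.0000,1.0000); lever o_n−o_2 = (-9.1782,-3.8971,1.8660)
cross product → J_v[:, 2] = (3.8971,-9.1782,0.0000)
J_ω[:, 2] = z_2
entry J[0][2] = 3.8971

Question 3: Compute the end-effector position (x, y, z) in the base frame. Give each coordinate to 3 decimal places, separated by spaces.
-9.885 -2.604 2.866

after link 1: o_1 = (-0.7071, -0.7071, 1.0000)
after link 2: o_2 = (-0.7071, 1.2929, 1.0000)
after link 3: o_3 = (-2.7071, -2.1712, 4.0000)
after link 4: o_4 = (-6.1712, -0.1712, 4.0000)
after link 5: o_5 = (-9.6353, -2.1712, 2.0000)
after link 6: o_6 = (-9.8853, -2.6042, 2.8660)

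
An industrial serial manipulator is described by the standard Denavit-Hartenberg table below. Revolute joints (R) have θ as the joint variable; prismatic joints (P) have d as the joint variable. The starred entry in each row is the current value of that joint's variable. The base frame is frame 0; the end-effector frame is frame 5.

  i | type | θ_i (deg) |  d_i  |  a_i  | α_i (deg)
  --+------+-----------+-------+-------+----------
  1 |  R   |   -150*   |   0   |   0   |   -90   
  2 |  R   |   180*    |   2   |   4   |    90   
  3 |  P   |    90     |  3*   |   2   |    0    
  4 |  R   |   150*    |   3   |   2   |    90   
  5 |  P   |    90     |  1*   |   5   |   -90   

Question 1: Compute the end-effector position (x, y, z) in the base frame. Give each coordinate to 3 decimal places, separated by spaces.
after link 1: o_1 = (0.0000, 0.0000, 0.0000)
after link 2: o_2 = (4.4641, 0.2679, -0.0000)
after link 3: o_3 = (5.4641, -1.4641, -3.0000)
after link 4: o_4 = (3.7321, -0.4641, -6.0000)
after link 5: o_5 = (3.2321, -1.3301, -11.0000)

3.232 -1.330 -11.000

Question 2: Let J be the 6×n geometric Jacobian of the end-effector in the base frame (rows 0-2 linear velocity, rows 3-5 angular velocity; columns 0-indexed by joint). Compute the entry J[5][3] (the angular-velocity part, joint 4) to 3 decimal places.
axis z_3 = (-0.0000,-0.0000,-1.0000); lever o_n−o_3 = (-2.2321,0.1340,-8.0000)
cross product → J_v[:, 3] = (0.1340,2.2321,-0.0000)
J_ω[:, 3] = z_3
entry J[5][3] = -1.0000

-1.000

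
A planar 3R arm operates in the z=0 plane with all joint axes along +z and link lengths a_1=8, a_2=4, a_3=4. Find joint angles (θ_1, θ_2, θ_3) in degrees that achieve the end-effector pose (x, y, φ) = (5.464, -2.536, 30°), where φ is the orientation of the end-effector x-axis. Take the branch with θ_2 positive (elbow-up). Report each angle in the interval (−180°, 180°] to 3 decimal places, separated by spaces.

wrist centre = target − a_3·(cos φ, sin φ) = (1.9999, -4.5360)
cos θ_2 = (24.5749−8²−4²)/(2·8·4) = -0.8660; θ_2 = 149.9991° (elbow-up)
β = atan2(-4.5360,1.9999) = -66.2076°; ψ = atan2(2.0001,4.5359) = 23.7944°
θ_1 = β − ψ = -90.0020°
θ_3 = φ − θ_1 − θ_2 = -29.9971° (wrapped to (-180°,180°])

-90.002 149.999 -29.997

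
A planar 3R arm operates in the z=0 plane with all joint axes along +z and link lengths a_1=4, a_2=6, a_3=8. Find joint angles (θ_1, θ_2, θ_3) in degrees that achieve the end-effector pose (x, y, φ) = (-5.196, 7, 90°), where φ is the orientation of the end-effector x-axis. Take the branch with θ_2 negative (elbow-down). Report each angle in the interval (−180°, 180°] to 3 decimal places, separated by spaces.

wrist centre = target − a_3·(cos φ, sin φ) = (-5.1960, -1.0000)
cos θ_2 = (27.9984−4²−6²)/(2·4·6) = -0.5000; θ_2 = -120.0022° (elbow-down)
β = atan2(-1.0000,-5.1960) = -169.1063°; ψ = atan2(-5.1960,0.9998) = -79.1085°
θ_1 = β − ψ = -89.9978°
θ_3 = φ − θ_1 − θ_2 = -60.0000° (wrapped to (-180°,180°])

-89.998 -120.002 -60.000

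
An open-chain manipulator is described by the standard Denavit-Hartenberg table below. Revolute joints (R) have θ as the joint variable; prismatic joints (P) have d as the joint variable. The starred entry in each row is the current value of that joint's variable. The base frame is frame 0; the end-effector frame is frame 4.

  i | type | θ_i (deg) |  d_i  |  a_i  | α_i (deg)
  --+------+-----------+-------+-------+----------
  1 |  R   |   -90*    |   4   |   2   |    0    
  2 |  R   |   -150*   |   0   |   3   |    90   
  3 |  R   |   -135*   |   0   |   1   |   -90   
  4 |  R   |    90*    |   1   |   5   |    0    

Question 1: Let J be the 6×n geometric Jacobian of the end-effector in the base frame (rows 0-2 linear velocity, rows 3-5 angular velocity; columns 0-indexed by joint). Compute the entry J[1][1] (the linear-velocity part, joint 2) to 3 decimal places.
axis z_1 = (0.0000,0.0000,1.0000); lever o_n−o_1 = (-5.8301,0.0981,-1.4142)
cross product → J_v[:, 1] = (-0.0981,-5.8301,0.0000)
J_ω[:, 1] = z_1
entry J[1][1] = -5.8301

-5.830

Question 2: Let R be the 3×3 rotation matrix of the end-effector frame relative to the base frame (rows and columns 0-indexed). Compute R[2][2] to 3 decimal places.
-0.707

End-effector z-axis (col 2 of R) = (-0.3536,0.6124,-0.7071)
R[2][2] = -0.7071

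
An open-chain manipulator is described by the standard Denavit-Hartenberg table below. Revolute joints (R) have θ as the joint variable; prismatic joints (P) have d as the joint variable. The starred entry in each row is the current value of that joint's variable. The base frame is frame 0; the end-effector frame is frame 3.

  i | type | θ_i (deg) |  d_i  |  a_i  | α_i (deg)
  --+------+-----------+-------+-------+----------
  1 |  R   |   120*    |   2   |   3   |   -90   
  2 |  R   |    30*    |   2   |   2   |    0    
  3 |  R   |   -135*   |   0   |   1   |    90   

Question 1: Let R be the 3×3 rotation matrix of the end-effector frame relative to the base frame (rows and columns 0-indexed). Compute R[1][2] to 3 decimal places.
-0.837

End-effector z-axis (col 2 of R) = (0.4830,-0.8365,-0.2588)
R[1][2] = -0.8365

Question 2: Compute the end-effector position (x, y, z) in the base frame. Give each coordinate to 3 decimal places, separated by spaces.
after link 1: o_1 = (-1.5000, 2.5981, 2.0000)
after link 2: o_2 = (-4.0981, 3.0981, 1.0000)
after link 3: o_3 = (-3.9687, 2.8739, 1.9659)

-3.969 2.874 1.966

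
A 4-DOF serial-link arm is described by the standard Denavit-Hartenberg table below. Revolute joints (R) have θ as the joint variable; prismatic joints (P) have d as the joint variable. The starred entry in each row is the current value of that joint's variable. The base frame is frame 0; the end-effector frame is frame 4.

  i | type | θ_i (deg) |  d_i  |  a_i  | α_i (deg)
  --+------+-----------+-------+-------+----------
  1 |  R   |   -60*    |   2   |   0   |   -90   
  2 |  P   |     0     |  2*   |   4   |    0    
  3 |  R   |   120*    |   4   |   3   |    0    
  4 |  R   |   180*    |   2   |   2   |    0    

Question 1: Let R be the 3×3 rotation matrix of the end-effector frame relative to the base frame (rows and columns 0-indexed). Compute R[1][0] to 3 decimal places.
-0.433

End-effector x-axis (col 0 of R) = (0.2500,-0.4330,0.8660)
R[1][0] = -0.4330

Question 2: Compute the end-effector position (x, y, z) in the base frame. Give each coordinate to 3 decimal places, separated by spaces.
after link 1: o_1 = (0.0000, 0.0000, 2.0000)
after link 2: o_2 = (3.7321, -2.4641, 2.0000)
after link 3: o_3 = (6.4462, 0.8349, -0.5981)
after link 4: o_4 = (8.6782, 0.9689, 1.1340)

8.678 0.969 1.134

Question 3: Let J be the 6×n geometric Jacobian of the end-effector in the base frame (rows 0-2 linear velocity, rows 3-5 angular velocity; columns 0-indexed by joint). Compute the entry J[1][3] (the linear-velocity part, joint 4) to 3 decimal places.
-1.500

axis z_3 = (0.8660,0.5000,0.0000); lever o_n−o_3 = (2.2321,0.1340,1.7321)
cross product → J_v[:, 3] = (0.8660,-1.5000,-1.0000)
J_ω[:, 3] = z_3
entry J[1][3] = -1.5000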